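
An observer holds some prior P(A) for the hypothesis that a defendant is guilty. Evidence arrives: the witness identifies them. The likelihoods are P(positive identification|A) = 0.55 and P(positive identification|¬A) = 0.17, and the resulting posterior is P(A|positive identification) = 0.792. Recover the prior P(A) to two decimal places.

P(A) = 0.54

Bayes' rule in odds form gives O(A|E) = O(A)·[P(E|A)/P(E|¬A)], hence O(A) = O(A|E)/LR.
Posterior odds = 0.792/(1−0.792) = 3.8077. LR = 0.55/0.17 = 3.2353.
Prior odds = 3.8077/3.2353 = 1.1769, so P(A) = 1.1769/(1+1.1769) ≈ 0.54.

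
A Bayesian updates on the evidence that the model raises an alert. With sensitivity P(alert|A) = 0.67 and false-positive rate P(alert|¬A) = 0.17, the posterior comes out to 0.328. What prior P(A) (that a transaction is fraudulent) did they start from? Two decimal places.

In odds form, posterior odds = prior odds × likelihood ratio, so prior odds = posterior odds ÷ LR.
Posterior odds = 0.328/(1−0.328) = 0.4881. LR = 0.67/0.17 = 3.9412.
Prior odds = 0.4881/3.9412 = 0.1238, so P(A) = 0.1238/(1+0.1238) ≈ 0.11.

P(A) = 0.11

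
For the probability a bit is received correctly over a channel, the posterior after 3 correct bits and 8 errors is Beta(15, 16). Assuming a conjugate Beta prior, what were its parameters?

Under Beta–binomial conjugacy the posterior parameters are (a+s, b+f).
So a = 15 − 3 = 12 and b = 16 − 8 = 8.

Beta(12, 8)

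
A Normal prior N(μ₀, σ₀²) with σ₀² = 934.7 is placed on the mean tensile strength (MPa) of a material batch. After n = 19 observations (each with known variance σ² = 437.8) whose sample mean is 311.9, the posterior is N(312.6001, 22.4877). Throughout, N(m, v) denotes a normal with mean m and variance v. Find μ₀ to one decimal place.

With known observation variance, the Normal–Normal posterior has precision τ_n = τ₀ + n/σ² and mean μ_n = (τ₀μ₀ + (n/σ²)x̄)/τ_n.
Here τ₀ = 1/934.7 = 0.001070 and τ_data = 19/437.8 = 0.043399, so τ_n = 0.044469.
Rearranging for μ₀: μ₀ = (μ_n·τ_n − τ_data·x̄)/τ₀ = (312.6001·0.044469 − 0.043399·311.9) / 0.001070 = 0.364866/0.001070 ≈ 341.0.

μ₀ = 341.0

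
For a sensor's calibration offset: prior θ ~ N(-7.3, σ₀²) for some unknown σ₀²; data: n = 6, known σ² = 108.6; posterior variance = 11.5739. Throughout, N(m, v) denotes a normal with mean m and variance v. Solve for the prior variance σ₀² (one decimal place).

For the Normal–Normal model with known σ², precisions add: τ_n = τ₀ + n/σ².
So 1/σ₀² = 1/11.5739 − 6/108.6 = 0.086401 − 0.055249 = 0.031152.
Hence σ₀² = 1/0.031152 ≈ 32.1.

σ₀² = 32.1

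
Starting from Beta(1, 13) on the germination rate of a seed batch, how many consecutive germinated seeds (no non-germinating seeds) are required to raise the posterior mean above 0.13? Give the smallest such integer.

k = 1

After k germinated seeds and 0 non-germinating seeds the posterior is Beta(1+k, 13), with mean (1+k)/(1+13+k).
Set (1+k)/(14+k) > 0.13 and solve: k > (0.13·14 − 1)/(1 − 0.13) = 0.943.
The smallest integer exceeding 0.943 is 1.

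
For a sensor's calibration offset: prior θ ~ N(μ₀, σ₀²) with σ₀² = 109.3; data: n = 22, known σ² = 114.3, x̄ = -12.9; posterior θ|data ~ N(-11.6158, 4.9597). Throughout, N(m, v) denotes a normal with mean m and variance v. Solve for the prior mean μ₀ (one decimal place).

μ₀ = 15.4

The posterior mean is a precision-weighted average: μ_n = (τ₀μ₀ + τ_data·x̄)/(τ₀+τ_data), with τ₀=1/σ₀² and τ_data=n/σ².
Here τ₀ = 1/109.3 = 0.009149 and τ_data = 22/114.3 = 0.192476, so τ_n = 0.201625.
Rearranging for μ₀: μ₀ = (μ_n·τ_n − τ_data·x̄)/τ₀ = (-11.6158·0.201625 − 0.192476·-12.9) / 0.009149 = 0.140905/0.009149 ≈ 15.4.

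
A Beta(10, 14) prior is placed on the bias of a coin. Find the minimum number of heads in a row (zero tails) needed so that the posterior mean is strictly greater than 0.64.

After k heads and 0 tails the posterior is Beta(10+k, 14), with mean (10+k)/(10+14+k).
Set (10+k)/(24+k) > 0.64 and solve: k > (0.64·24 − 10)/(1 − 0.64) = 14.889.
The smallest integer exceeding 14.889 is 15, and checking k=15: (25)/(39) = 0.6410 > 0.64.

k = 15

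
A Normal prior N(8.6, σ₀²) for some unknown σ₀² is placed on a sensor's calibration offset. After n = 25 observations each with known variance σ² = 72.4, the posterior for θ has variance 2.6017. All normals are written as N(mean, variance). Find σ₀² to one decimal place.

σ₀² = 25.6

Posterior precision equals prior precision plus data precision: 1/σ_n² = 1/σ₀² + n/σ².
So 1/σ₀² = 1/2.6017 − 25/72.4 = 0.384364 − 0.345304 = 0.039060.
Hence σ₀² = 1/0.039060 ≈ 25.6.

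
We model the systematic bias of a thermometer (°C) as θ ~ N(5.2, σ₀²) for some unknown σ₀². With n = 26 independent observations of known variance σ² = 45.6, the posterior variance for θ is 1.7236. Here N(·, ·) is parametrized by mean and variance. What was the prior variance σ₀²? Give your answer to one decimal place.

For the Normal–Normal model with known σ², precisions add: τ_n = τ₀ + n/σ².
So 1/σ₀² = 1/1.7236 − 26/45.6 = 0.580181 − 0.570175 = 0.010006.
Hence σ₀² = 1/0.010006 ≈ 99.9.

σ₀² = 99.9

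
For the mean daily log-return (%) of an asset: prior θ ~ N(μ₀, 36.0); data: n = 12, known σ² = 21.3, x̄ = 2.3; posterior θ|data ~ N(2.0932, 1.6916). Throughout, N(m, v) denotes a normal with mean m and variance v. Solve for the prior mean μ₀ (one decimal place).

With known observation variance, the Normal–Normal posterior has precision τ_n = τ₀ + n/σ² and mean μ_n = (τ₀μ₀ + (n/σ²)x̄)/τ_n.
Here τ₀ = 1/36.0 = 0.027778 and τ_data = 12/21.3 = 0.563380, so τ_n = 0.591158.
Rearranging for μ₀: μ₀ = (μ_n·τ_n − τ_data·x̄)/τ₀ = (2.0932·0.591158 − 0.563380·2.3) / 0.027778 = -0.058362/0.027778 ≈ -2.1.

μ₀ = -2.1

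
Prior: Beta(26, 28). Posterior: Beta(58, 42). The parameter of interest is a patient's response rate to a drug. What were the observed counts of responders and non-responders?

A Beta(α, β) prior with s successes and f failures in binomial data gives a Beta(α+s, β+f) posterior.
Match parameters: s=58−26=32, f=42−28=14.

32 responders and 14 non-responders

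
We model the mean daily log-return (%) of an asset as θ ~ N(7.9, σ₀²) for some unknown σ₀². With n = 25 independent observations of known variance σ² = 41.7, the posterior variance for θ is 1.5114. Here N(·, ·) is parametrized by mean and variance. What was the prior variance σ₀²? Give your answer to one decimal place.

Posterior precision equals prior precision plus data precision: 1/σ_n² = 1/σ₀² + n/σ².
So 1/σ₀² = 1/1.5114 − 25/41.7 = 0.661638 − 0.599520 = 0.062118.
Hence σ₀² = 1/0.062118 ≈ 16.1.

σ₀² = 16.1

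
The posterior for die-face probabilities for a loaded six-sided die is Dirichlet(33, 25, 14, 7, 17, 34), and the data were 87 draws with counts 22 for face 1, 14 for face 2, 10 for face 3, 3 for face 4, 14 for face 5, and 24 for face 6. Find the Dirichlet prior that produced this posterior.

For a Dirichlet(α) prior with multinomial counts c, the posterior is Dirichlet(α + c) componentwise.
Subtract each count from the matching posterior parameter: 33−22=11, 25−14=11, 14−10=4, 7−3=4, 17−14=3, 34−24=10.

Dirichlet(11, 11, 4, 4, 3, 10)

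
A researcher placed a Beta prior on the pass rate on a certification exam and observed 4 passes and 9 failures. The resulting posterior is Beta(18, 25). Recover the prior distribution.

Beta(14, 16)

Beta is conjugate to the binomial likelihood: posterior = Beta(a+s, b+f).
So a = 18 − 4 = 14 and b = 25 − 9 = 16.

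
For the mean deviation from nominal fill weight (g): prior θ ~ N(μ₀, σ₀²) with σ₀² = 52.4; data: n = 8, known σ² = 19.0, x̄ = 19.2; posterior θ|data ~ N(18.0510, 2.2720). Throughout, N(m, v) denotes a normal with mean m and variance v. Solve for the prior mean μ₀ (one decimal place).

The posterior mean is a precision-weighted average: μ_n = (τ₀μ₀ + τ_data·x̄)/(τ₀+τ_data), with τ₀=1/σ₀² and τ_data=n/σ².
Here τ₀ = 1/52.4 = 0.019084 and τ_data = 8/19.0 = 0.421053, so τ_n = 0.440137.
Rearranging for μ₀: μ₀ = (μ_n·τ_n − τ_data·x̄)/τ₀ = (18.0510·0.440137 − 0.421053·19.2) / 0.019084 = -0.139305/0.019084 ≈ -7.3.

μ₀ = -7.3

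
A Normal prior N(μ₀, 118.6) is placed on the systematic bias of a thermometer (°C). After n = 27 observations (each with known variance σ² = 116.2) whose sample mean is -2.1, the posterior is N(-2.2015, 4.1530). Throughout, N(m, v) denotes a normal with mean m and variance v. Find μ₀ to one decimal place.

With known observation variance, the Normal–Normal posterior has precision τ_n = τ₀ + n/σ² and mean μ_n = (τ₀μ₀ + (n/σ²)x̄)/τ_n.
Here τ₀ = 1/118.6 = 0.008432 and τ_data = 27/116.2 = 0.232358, so τ_n = 0.240790.
Rearranging for μ₀: μ₀ = (μ_n·τ_n − τ_data·x̄)/τ₀ = (-2.2015·0.240790 − 0.232358·-2.1) / 0.008432 = -0.042147/0.008432 ≈ -5.0.

μ₀ = -5.0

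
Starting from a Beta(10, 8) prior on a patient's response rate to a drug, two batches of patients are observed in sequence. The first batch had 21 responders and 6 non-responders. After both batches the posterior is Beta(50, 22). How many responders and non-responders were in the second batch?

19 responders and 8 non-responders

Sequential conjugate updates are equivalent to a single update on the pooled data, so total successes = posterior α − prior α and total failures = posterior β − prior β.
Total across both batches: 50−10=40 responders, 22−8=14 non-responders.
Subtract the first batch: 40−21=19 responders and 14−6=8 non-responders.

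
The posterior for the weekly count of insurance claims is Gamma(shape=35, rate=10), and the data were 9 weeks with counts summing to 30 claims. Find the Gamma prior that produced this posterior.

Gamma(shape=5, rate=1)

A Gamma(α, β) prior (rate parametrization) on a Poisson rate with n observations summing to S gives posterior Gamma(α+S, β+n).
So α = 35 − 30 = 5 and β = 10 − 9 = 1.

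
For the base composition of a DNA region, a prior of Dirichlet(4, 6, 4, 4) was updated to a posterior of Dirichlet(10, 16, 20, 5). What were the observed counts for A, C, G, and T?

counts (6, 10, 16, 1)

For a Dirichlet(α) prior with multinomial counts c, the posterior is Dirichlet(α + c) componentwise.
Counts are posterior − prior componentwise: 10−4=6, 16−6=10, 20−4=16, 5−4=1.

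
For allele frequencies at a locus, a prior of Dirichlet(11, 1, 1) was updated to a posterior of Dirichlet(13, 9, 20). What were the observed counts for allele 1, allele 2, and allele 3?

counts (2, 8, 19)

For a Dirichlet(α) prior with multinomial counts c, the posterior is Dirichlet(α + c) componentwise.
Counts are posterior − prior componentwise: 13−11=2, 9−1=8, 20−1=19.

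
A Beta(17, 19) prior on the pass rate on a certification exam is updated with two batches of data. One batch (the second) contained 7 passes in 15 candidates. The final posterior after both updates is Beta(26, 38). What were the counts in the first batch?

2 passes and 11 failures

Because Beta–binomial updating is additive in the counts, the combined data contributed (α_post−α_prior, β_post−β_prior) successes and failures.
Total across both batches: 26−17=9 passes, 38−19=19 failures.
Subtract the second batch: 9−7=2 passes and 19−8=11 failures.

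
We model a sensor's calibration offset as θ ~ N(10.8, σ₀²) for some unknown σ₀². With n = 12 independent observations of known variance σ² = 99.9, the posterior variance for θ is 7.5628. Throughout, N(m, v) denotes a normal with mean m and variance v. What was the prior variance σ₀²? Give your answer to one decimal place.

σ₀² = 82.6

For the Normal–Normal model with known σ², precisions add: τ_n = τ₀ + n/σ².
So 1/σ₀² = 1/7.5628 − 12/99.9 = 0.132226 − 0.120120 = 0.012106.
Hence σ₀² = 1/0.012106 ≈ 82.6.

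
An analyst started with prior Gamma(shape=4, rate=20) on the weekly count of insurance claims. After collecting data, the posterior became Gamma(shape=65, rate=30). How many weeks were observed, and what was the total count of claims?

n = 10 weeks with total 61 claims

A Gamma(α, β) prior (rate parametrization) on a Poisson rate with n observations summing to S gives posterior Gamma(α+S, β+n).
Matching: Σxᵢ = 65 − 4 = 61 and n = 30 − 20 = 10.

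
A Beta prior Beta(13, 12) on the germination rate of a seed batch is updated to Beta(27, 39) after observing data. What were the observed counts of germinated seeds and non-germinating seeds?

14 germinated seeds and 27 non-germinating seeds

Under Beta–binomial conjugacy the posterior parameters are (α+s, β+f).
Match parameters: s=27−13=14, f=39−12=27.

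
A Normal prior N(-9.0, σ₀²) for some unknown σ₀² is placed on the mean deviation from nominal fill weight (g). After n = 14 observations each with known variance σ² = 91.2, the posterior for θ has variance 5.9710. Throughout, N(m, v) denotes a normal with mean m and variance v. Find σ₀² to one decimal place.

σ₀² = 71.6

For the Normal–Normal model with known σ², precisions add: τ_n = τ₀ + n/σ².
So 1/σ₀² = 1/5.9710 − 14/91.2 = 0.167476 − 0.153509 = 0.013967.
Hence σ₀² = 1/0.013967 ≈ 71.6.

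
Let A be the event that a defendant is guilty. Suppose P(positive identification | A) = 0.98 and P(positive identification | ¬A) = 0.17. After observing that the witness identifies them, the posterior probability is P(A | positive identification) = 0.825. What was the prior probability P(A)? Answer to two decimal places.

P(A) = 0.45

Bayes' rule in odds form gives O(A|E) = O(A)·[P(E|A)/P(E|¬A)], hence O(A) = O(A|E)/LR.
Posterior odds = 0.825/(1−0.825) = 4.7143. LR = 0.98/0.17 = 5.7647.
Prior odds = 4.7143/5.7647 = 0.8178, so P(A) = 0.8178/(1+0.8178) ≈ 0.45.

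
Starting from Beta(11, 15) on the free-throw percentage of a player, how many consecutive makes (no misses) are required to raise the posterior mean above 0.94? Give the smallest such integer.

After k makes and 0 misses the posterior is Beta(11+k, 15), with mean (11+k)/(11+15+k).
Set (11+k)/(26+k) > 0.94 and solve: k > (0.94·26 − 11)/(1 − 0.94) = 224.000.
The smallest integer exceeding 224.000 is 225.

k = 225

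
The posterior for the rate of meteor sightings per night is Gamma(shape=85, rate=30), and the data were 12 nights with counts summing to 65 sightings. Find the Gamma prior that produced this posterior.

Gamma(shape=20, rate=18)

Gamma–Poisson conjugacy: posterior shape = α + Σxᵢ, posterior rate = β + n.
So α = 85 − 65 = 20 and β = 30 − 12 = 18.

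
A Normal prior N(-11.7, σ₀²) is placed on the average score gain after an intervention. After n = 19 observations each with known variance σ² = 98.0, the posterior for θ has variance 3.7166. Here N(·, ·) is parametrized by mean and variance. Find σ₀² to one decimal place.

σ₀² = 13.3

For the Normal–Normal model with known σ², precisions add: τ_n = τ₀ + n/σ².
So 1/σ₀² = 1/3.7166 − 19/98.0 = 0.269063 − 0.193878 = 0.075185.
Hence σ₀² = 1/0.075185 ≈ 13.3.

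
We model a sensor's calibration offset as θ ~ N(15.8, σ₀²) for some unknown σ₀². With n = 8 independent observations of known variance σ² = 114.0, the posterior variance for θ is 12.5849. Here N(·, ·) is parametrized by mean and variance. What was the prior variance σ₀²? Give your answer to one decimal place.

For the Normal–Normal model with known σ², precisions add: τ_n = τ₀ + n/σ².
So 1/σ₀² = 1/12.5849 − 8/114.0 = 0.079460 − 0.070175 = 0.009285.
Hence σ₀² = 1/0.009285 ≈ 107.7.

σ₀² = 107.7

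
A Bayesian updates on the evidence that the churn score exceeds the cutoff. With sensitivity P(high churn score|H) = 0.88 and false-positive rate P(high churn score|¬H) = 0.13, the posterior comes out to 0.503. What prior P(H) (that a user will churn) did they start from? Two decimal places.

P(H) = 0.13

Bayes' rule in odds form gives O(H|E) = O(H)·[P(E|H)/P(E|¬H)], hence O(H) = O(H|E)/LR.
Posterior odds = 0.503/(1−0.503) = 1.0121. LR = 0.88/0.13 = 6.7692.
Prior odds = 1.0121/6.7692 = 0.1495, so P(H) = 0.1495/(1+0.1495) ≈ 0.13.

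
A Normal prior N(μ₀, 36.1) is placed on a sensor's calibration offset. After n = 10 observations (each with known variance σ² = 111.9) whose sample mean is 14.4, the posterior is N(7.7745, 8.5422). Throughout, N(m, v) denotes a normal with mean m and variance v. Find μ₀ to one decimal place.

μ₀ = -13.6

The posterior mean is a precision-weighted average: μ_n = (τ₀μ₀ + τ_data·x̄)/(τ₀+τ_data), with τ₀=1/σ₀² and τ_data=n/σ².
Here τ₀ = 1/36.1 = 0.027701 and τ_data = 10/111.9 = 0.089366, so τ_n = 0.117067.
Rearranging for μ₀: μ₀ = (μ_n·τ_n − τ_data·x̄)/τ₀ = (7.7745·0.117067 − 0.089366·14.4) / 0.027701 = -0.376733/0.027701 ≈ -13.6.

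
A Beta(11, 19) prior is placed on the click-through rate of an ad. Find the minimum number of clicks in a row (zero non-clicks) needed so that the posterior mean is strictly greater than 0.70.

k = 34

After k clicks and 0 non-clicks the posterior is Beta(11+k, 19), with mean (11+k)/(11+19+k).
Set (11+k)/(30+k) > 0.70 and solve: k > (0.70·30 − 11)/(1 − 0.70) = 33.333.
The smallest integer exceeding 33.333 is 34, and checking k=34: (45)/(64) = 0.7031 > 0.70.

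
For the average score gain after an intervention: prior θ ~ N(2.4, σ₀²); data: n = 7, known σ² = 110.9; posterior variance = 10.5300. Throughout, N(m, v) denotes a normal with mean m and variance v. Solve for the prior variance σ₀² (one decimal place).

Posterior precision equals prior precision plus data precision: 1/σ_n² = 1/σ₀² + n/σ².
So 1/σ₀² = 1/10.5300 − 7/110.9 = 0.094967 − 0.063120 = 0.031847.
Hence σ₀² = 1/0.031847 ≈ 31.4.

σ₀² = 31.4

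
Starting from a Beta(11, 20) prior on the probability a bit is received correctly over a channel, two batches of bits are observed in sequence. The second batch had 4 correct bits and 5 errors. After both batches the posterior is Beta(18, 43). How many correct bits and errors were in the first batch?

Because Beta–binomial updating is additive in the counts, the combined data contributed (α_post−α_prior, β_post−β_prior) successes and failures.
Total across both batches: 18−11=7 correct bits, 43−20=23 errors.
Subtract the second batch: 7−4=3 correct bits and 23−5=18 errors.

3 correct bits and 18 errors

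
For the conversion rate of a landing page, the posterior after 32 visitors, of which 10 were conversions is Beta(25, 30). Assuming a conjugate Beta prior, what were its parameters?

A Beta(a, b) prior with s successes and f failures in binomial data gives a Beta(a+s, b+f) posterior.
Subtract the data counts: 25−10=15, 30−22=8.

Beta(15, 8)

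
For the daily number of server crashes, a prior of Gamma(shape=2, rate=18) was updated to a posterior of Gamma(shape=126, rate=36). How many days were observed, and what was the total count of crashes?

n = 18 days with total 124 crashes

Gamma–Poisson conjugacy: posterior shape = α + Σxᵢ, posterior rate = β + n.
Matching: Σxᵢ = 126 − 2 = 124 and n = 36 − 18 = 18.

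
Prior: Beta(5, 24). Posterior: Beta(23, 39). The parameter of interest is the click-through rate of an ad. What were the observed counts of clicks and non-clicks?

18 clicks and 15 non-clicks

Under Beta–binomial conjugacy the posterior parameters are (α+s, β+f).
Match parameters: s=23−5=18, f=39−24=15.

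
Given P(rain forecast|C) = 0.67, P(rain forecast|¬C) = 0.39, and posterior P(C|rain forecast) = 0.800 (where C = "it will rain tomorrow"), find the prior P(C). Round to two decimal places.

In odds form, posterior odds = prior odds × likelihood ratio, so prior odds = posterior odds ÷ LR.
Posterior odds = 0.800/(1−0.800) = 4.0000. LR = 0.67/0.39 = 1.7179.
Prior odds = 4.0000/1.7179 = 2.3284, so P(C) = 2.3284/(1+2.3284) ≈ 0.70.

P(C) = 0.70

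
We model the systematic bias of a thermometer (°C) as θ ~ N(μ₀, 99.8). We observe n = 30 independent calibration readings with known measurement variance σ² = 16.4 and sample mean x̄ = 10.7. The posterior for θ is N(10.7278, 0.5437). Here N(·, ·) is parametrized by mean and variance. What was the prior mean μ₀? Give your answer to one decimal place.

With known observation variance, the Normal–Normal posterior has precision τ_n = τ₀ + n/σ² and mean μ_n = (τ₀μ₀ + (n/σ²)x̄)/τ_n.
Here τ₀ = 1/99.8 = 0.010020 and τ_data = 30/16.4 = 1.829268, so τ_n = 1.839288.
Rearranging for μ₀: μ₀ = (μ_n·τ_n − τ_data·x̄)/τ₀ = (10.7278·1.839288 − 1.829268·10.7) / 0.010020 = 0.158346/0.010020 ≈ 15.8.

μ₀ = 15.8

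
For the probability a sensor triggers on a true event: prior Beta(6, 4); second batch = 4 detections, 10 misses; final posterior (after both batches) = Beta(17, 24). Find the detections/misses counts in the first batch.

7 detections and 10 misses

Because Beta–binomial updating is additive in the counts, the combined data contributed (α_post−α_prior, β_post−β_prior) successes and failures.
Total across both batches: 17−6=11 detections, 24−4=20 misses.
Subtract the second batch: 11−4=7 detections and 20−10=10 misses.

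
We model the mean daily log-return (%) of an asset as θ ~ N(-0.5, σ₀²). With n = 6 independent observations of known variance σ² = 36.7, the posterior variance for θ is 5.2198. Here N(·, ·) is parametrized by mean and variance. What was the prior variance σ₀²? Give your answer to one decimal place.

Posterior precision equals prior precision plus data precision: 1/σ_n² = 1/σ₀² + n/σ².
So 1/σ₀² = 1/5.2198 − 6/36.7 = 0.191578 − 0.163488 = 0.028090.
Hence σ₀² = 1/0.028090 ≈ 35.6.

σ₀² = 35.6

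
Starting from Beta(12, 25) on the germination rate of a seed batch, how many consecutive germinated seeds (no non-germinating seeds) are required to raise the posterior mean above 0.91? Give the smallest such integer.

After k germinated seeds and 0 non-germinating seeds the posterior is Beta(12+k, 25), with mean (12+k)/(12+25+k).
Set (12+k)/(37+k) > 0.91 and solve: k > (0.91·37 − 12)/(1 − 0.91) = 240.778.
The smallest integer exceeding 240.778 is 241, and checking k=241: (253)/(278) = 0.9101 > 0.91.

k = 241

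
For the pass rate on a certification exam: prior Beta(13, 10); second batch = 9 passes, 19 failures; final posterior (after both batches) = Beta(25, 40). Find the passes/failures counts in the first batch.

Sequential conjugate updates are equivalent to a single update on the pooled data, so total successes = posterior α − prior α and total failures = posterior β − prior β.
Total across both batches: 25−13=12 passes, 40−10=30 failures.
Subtract the second batch: 12−9=3 passes and 30−19=11 failures.

3 passes and 11 failures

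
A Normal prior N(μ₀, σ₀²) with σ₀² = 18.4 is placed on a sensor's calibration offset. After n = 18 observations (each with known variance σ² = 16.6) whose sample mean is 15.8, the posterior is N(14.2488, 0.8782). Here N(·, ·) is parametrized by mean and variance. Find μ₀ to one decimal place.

μ₀ = -16.7

The posterior mean is a precision-weighted average: μ_n = (τ₀μ₀ + τ_data·x̄)/(τ₀+τ_data), with τ₀=1/σ₀² and τ_data=n/σ².
Here τ₀ = 1/18.4 = 0.054348 and τ_data = 18/16.6 = 1.084337, so τ_n = 1.138685.
Rearranging for μ₀: μ₀ = (μ_n·τ_n − τ_data·x̄)/τ₀ = (14.2488·1.138685 − 1.084337·15.8) / 0.054348 = -0.907630/0.054348 ≈ -16.7.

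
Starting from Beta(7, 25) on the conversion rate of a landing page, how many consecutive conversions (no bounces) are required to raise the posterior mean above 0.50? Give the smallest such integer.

k = 19

After k conversions and 0 bounces the posterior is Beta(7+k, 25), with mean (7+k)/(7+25+k).
Set (7+k)/(32+k) > 0.50 and solve: k > (0.50·32 − 7)/(1 − 0.50) = 18.000.
The smallest integer exceeding 18.000 is 19.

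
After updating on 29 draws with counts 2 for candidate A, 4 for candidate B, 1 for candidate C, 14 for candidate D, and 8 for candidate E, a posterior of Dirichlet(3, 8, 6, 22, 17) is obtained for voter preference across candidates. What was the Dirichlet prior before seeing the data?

For a Dirichlet(α) prior with multinomial counts c, the posterior is Dirichlet(α + c) componentwise.
Subtract each count from the matching posterior parameter: 3−2=1, 8−4=4, 6−1=5, 22−14=8, 17−8=9.

Dirichlet(1, 4, 5, 8, 9)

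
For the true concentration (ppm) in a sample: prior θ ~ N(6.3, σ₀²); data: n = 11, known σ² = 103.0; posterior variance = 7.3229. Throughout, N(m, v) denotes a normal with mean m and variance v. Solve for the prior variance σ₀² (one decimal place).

σ₀² = 33.6

For the Normal–Normal model with known σ², precisions add: τ_n = τ₀ + n/σ².
So 1/σ₀² = 1/7.3229 − 11/103.0 = 0.136558 − 0.106796 = 0.029762.
Hence σ₀² = 1/0.029762 ≈ 33.6.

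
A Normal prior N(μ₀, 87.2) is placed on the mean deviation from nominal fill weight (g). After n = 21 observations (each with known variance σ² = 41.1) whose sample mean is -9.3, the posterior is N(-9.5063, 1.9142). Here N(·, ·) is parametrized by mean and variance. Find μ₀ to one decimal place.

μ₀ = -18.7

With known observation variance, the Normal–Normal posterior has precision τ_n = τ₀ + n/σ² and mean μ_n = (τ₀μ₀ + (n/σ²)x̄)/τ_n.
Here τ₀ = 1/87.2 = 0.011468 and τ_data = 21/41.1 = 0.510949, so τ_n = 0.522417.
Rearranging for μ₀: μ₀ = (μ_n·τ_n − τ_data·x̄)/τ₀ = (-9.5063·0.522417 − 0.510949·-9.3) / 0.011468 = -0.214427/0.011468 ≈ -18.7.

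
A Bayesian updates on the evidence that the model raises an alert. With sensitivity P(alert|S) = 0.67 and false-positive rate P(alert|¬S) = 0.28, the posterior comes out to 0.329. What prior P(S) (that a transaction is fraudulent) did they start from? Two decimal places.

P(S) = 0.17

Bayes' rule in odds form gives O(S|E) = O(S)·[P(E|S)/P(E|¬S)], hence O(S) = O(S|E)/LR.
Posterior odds = 0.329/(1−0.329) = 0.4903. LR = 0.67/0.28 = 2.3929.
Prior odds = 0.4903/2.3929 = 0.2049, so P(S) = 0.2049/(1+0.2049) ≈ 0.17.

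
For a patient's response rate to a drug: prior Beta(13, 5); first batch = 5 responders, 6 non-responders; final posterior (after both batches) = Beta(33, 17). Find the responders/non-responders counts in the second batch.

15 responders and 6 non-responders

Because Beta–binomial updating is additive in the counts, the combined data contributed (α_post−α_prior, β_post−β_prior) successes and failures.
Total across both batches: 33−13=20 responders, 17−5=12 non-responders.
Subtract the first batch: 20−5=15 responders and 12−6=6 non-responders.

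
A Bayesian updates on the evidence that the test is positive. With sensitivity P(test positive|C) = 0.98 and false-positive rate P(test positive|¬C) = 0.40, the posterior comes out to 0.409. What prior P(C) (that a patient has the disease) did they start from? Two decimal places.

Bayes' rule in odds form gives O(C|E) = O(C)·[P(E|C)/P(E|¬C)], hence O(C) = O(C|E)/LR.
Posterior odds = 0.409/(1−0.409) = 0.6920. LR = 0.98/0.40 = 2.4500.
Prior odds = 0.6920/2.4500 = 0.2824, so P(C) = 0.2824/(1+0.2824) ≈ 0.22.

P(C) = 0.22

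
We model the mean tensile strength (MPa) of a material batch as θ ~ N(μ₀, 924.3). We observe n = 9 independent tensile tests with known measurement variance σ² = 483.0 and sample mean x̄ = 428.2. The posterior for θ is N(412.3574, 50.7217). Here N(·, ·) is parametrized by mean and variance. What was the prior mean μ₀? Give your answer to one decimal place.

With known observation variance, the Normal–Normal posterior has precision τ_n = τ₀ + n/σ² and mean μ_n = (τ₀μ₀ + (n/σ²)x̄)/τ_n.
Here τ₀ = 1/924.3 = 0.001082 and τ_data = 9/483.0 = 0.018634, so τ_n = 0.019716.
Rearranging for μ₀: μ₀ = (μ_n·τ_n − τ_data·x̄)/τ₀ = (412.3574·0.019716 − 0.018634·428.2) / 0.001082 = 0.150960/0.001082 ≈ 139.5.

μ₀ = 139.5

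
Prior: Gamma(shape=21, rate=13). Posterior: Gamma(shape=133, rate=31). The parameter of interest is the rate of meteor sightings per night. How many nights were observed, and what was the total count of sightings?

Gamma–Poisson conjugacy: posterior shape = α + Σxᵢ, posterior rate = β + n.
Matching: Σxᵢ = 133 − 21 = 112 and n = 31 − 13 = 18.

n = 18 nights with total 112 sightings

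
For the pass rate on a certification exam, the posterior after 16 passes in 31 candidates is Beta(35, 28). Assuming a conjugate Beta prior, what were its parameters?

Beta is conjugate to the binomial likelihood: posterior = Beta(a+s, b+f).
So a = 35 − 16 = 19 and b = 28 − 15 = 13.

Beta(19, 13)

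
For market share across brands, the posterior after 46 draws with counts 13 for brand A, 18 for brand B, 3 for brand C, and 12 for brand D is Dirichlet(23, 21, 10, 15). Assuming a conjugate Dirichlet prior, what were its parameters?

Dirichlet(10, 3, 7, 3)

For a Dirichlet(α) prior with multinomial counts c, the posterior is Dirichlet(α + c) componentwise.
Subtract each count from the matching posterior parameter: 23−13=10, 21−18=3, 10−3=7, 15−12=3.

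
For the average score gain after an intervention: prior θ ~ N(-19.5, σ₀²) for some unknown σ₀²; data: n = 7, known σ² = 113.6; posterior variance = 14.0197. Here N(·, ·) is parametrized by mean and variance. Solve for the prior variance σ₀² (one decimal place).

For the Normal–Normal model with known σ², precisions add: τ_n = τ₀ + n/σ².
So 1/σ₀² = 1/14.0197 − 7/113.6 = 0.071328 − 0.061620 = 0.009708.
Hence σ₀² = 1/0.009708 ≈ 103.0.

σ₀² = 103.0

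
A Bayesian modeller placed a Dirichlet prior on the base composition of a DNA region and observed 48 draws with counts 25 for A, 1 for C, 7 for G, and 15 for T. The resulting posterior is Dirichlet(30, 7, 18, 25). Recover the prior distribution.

For a Dirichlet(α) prior with multinomial counts c, the posterior is Dirichlet(α + c) componentwise.
Subtract each count from the matching posterior parameter: 30−25=5, 7−1=6, 18−7=11, 25−15=10.

Dirichlet(5, 6, 11, 10)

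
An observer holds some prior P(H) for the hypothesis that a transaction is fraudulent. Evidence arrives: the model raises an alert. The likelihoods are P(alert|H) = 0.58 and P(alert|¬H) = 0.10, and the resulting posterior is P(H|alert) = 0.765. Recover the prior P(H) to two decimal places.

P(H) = 0.36

In odds form, posterior odds = prior odds × likelihood ratio, so prior odds = posterior odds ÷ LR.
Posterior odds = 0.765/(1−0.765) = 3.2553. LR = 0.58/0.10 = 5.8000.
Prior odds = 3.2553/5.8000 = 0.5613, so P(H) = 0.5613/(1+0.5613) ≈ 0.36.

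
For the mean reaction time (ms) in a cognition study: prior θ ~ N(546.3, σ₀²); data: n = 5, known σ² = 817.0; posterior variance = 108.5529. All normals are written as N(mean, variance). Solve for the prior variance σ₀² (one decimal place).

σ₀² = 323.4

Posterior precision equals prior precision plus data precision: 1/σ_n² = 1/σ₀² + n/σ².
So 1/σ₀² = 1/108.5529 − 5/817.0 = 0.009212 − 0.006120 = 0.003092.
Hence σ₀² = 1/0.003092 ≈ 323.4.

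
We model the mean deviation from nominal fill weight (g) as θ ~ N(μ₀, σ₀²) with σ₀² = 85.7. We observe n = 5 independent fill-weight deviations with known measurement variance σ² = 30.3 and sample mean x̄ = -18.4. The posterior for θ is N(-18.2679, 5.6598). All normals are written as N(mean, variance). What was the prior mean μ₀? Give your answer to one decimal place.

With known observation variance, the Normal–Normal posterior has precision τ_n = τ₀ + n/σ² and mean μ_n = (τ₀μ₀ + (n/σ²)x̄)/τ_n.
Here τ₀ = 1/85.7 = 0.011669 and τ_data = 5/30.3 = 0.165017, so τ_n = 0.176686.
Rearranging for μ₀: μ₀ = (μ_n·τ_n − τ_data·x̄)/τ₀ = (-18.2679·0.176686 − 0.165017·-18.4) / 0.011669 = -0.191369/0.011669 ≈ -16.4.

μ₀ = -16.4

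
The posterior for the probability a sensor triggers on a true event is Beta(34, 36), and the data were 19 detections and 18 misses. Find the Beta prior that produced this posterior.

Beta(15, 18)

Under Beta–binomial conjugacy the posterior parameters are (a+s, b+f).
Subtract the data counts: 34−19=15, 36−18=18.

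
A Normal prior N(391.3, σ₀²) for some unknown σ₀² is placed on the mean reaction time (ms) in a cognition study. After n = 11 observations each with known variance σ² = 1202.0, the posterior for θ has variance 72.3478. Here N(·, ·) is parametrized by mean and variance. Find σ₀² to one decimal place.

σ₀² = 214.1

Posterior precision equals prior precision plus data precision: 1/σ_n² = 1/σ₀² + n/σ².
So 1/σ₀² = 1/72.3478 − 11/1202.0 = 0.013822 − 0.009151 = 0.004671.
Hence σ₀² = 1/0.004671 ≈ 214.1.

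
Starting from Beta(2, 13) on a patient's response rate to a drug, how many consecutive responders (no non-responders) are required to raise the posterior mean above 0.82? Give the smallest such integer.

After k responders and 0 non-responders the posterior is Beta(2+k, 13), with mean (2+k)/(2+13+k).
Set (2+k)/(15+k) > 0.82 and solve: k > (0.82·15 − 2)/(1 − 0.82) = 57.222.
The smallest integer exceeding 57.222 is 58.

k = 58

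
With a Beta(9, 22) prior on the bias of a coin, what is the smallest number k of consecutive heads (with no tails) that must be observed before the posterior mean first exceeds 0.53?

k = 16

After k heads and 0 tails the posterior is Beta(9+k, 22), with mean (9+k)/(9+22+k).
Set (9+k)/(31+k) > 0.53 and solve: k > (0.53·31 − 9)/(1 − 0.53) = 15.809.
The smallest integer exceeding 15.809 is 16.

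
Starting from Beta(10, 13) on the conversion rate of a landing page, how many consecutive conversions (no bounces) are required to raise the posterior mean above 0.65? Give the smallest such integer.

k = 15

After k conversions and 0 bounces the posterior is Beta(10+k, 13), with mean (10+k)/(10+13+k).
Set (10+k)/(23+k) > 0.65 and solve: k > (0.65·23 − 10)/(1 − 0.65) = 14.143.
The smallest integer exceeding 14.143 is 15, and checking k=15: (25)/(38) = 0.6579 > 0.65.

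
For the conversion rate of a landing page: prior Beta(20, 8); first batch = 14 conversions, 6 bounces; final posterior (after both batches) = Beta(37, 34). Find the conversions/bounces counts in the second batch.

Sequential conjugate updates are equivalent to a single update on the pooled data, so total successes = posterior α − prior α and total failures = posterior β − prior β.
Total across both batches: 37−20=17 conversions, 34−8=26 bounces.
Subtract the first batch: 17−14=3 conversions and 26−6=20 bounces.

3 conversions and 20 bounces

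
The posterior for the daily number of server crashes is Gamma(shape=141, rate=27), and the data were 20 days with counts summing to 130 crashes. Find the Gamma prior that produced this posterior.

Gamma(shape=11, rate=7)

A Gamma(α, β) prior (rate parametrization) on a Poisson rate with n observations summing to S gives posterior Gamma(α+S, β+n).
So α = 141 − 130 = 11 and β = 27 − 20 = 7.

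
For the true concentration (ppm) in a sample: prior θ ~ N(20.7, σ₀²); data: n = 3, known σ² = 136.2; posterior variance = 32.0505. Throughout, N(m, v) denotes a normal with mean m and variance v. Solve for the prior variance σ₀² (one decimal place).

Posterior precision equals prior precision plus data precision: 1/σ_n² = 1/σ₀² + n/σ².
So 1/σ₀² = 1/32.0505 − 3/136.2 = 0.031201 − 0.022026 = 0.009175.
Hence σ₀² = 1/0.009175 ≈ 109.0.

σ₀² = 109.0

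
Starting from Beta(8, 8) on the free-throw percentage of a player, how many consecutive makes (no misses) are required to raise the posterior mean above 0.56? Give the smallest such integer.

k = 3

After k makes and 0 misses the posterior is Beta(8+k, 8), with mean (8+k)/(8+8+k).
Set (8+k)/(16+k) > 0.56 and solve: k > (0.56·16 − 8)/(1 − 0.56) = 2.182.
The smallest integer exceeding 2.182 is 3, and checking k=3: (11)/(19) = 0.5789 > 0.56.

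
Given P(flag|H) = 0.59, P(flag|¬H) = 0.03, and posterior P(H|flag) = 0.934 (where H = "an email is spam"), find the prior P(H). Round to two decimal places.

Bayes' rule in odds form gives O(H|E) = O(H)·[P(E|H)/P(E|¬H)], hence O(H) = O(H|E)/LR.
Posterior odds = 0.934/(1−0.934) = 14.1515. LR = 0.59/0.03 = 19.6667.
Prior odds = 14.1515/19.6667 = 0.7196, so P(H) = 0.7196/(1+0.7196) ≈ 0.42.

P(H) = 0.42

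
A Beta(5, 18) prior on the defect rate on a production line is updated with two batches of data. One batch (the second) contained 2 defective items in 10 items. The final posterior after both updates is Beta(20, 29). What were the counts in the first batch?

Sequential conjugate updates are equivalent to a single update on the pooled data, so total successes = posterior α − prior α and total failures = posterior β − prior β.
Total across both batches: 20−5=15 defective items, 29−18=11 good items.
Subtract the second batch: 15−2=13 defective items and 11−8=3 good items.

13 defective items and 3 good items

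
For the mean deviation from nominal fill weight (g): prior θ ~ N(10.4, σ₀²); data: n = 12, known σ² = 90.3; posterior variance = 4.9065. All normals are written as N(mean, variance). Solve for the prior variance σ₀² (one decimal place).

σ₀² = 14.1

For the Normal–Normal model with known σ², precisions add: τ_n = τ₀ + n/σ².
So 1/σ₀² = 1/4.9065 − 12/90.3 = 0.203811 − 0.132890 = 0.070921.
Hence σ₀² = 1/0.070921 ≈ 14.1.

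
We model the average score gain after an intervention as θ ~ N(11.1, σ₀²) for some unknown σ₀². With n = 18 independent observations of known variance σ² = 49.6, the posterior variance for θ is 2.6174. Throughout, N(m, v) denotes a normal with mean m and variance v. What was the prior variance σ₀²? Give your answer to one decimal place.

σ₀² = 52.2

Posterior precision equals prior precision plus data precision: 1/σ_n² = 1/σ₀² + n/σ².
So 1/σ₀² = 1/2.6174 − 18/49.6 = 0.382059 − 0.362903 = 0.019156.
Hence σ₀² = 1/0.019156 ≈ 52.2.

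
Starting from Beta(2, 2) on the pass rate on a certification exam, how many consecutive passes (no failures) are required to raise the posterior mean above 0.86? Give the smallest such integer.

k = 11

After k passes and 0 failures the posterior is Beta(2+k, 2), with mean (2+k)/(2+2+k).
Set (2+k)/(4+k) > 0.86 and solve: k > (0.86·4 − 2)/(1 − 0.86) = 10.286.
The smallest integer exceeding 10.286 is 11.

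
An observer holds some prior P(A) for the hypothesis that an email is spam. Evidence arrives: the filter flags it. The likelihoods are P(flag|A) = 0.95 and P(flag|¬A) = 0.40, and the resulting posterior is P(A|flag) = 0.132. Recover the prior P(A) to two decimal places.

P(A) = 0.06

Bayes' rule in odds form gives O(A|E) = O(A)·[P(E|A)/P(E|¬A)], hence O(A) = O(A|E)/LR.
Posterior odds = 0.132/(1−0.132) = 0.1521. LR = 0.95/0.40 = 2.3750.
Prior odds = 0.1521/2.3750 = 0.0640, so P(A) = 0.0640/(1+0.0640) ≈ 0.06.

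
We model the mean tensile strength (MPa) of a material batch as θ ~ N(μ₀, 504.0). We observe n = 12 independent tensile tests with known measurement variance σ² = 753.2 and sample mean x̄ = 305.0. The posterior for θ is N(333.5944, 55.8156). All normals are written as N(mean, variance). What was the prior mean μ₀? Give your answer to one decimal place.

With known observation variance, the Normal–Normal posterior has precision τ_n = τ₀ + n/σ² and mean μ_n = (τ₀μ₀ + (n/σ²)x̄)/τ_n.
Here τ₀ = 1/504.0 = 0.001984 and τ_data = 12/753.2 = 0.015932, so τ_n = 0.017916.
Rearranging for μ₀: μ₀ = (μ_n·τ_n − τ_data·x̄)/τ₀ = (333.5944·0.017916 − 0.015932·305.0) / 0.001984 = 1.117417/0.001984 ≈ 563.2.

μ₀ = 563.2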